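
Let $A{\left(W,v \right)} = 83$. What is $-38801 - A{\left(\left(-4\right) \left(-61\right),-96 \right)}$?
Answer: $-38884$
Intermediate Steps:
$-38801 - A{\left(\left(-4\right) \left(-61\right),-96 \right)} = -38801 - 83 = -38884$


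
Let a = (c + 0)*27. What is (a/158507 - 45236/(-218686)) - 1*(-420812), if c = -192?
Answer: 7293361280988826/17331630901 ≈ 4.2081e+5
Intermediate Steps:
a = -5184 (a = (-192 + 0)*27 = -192*27 = -5184)
(a/158507 - 45236/(-218686)) - 1*(-420812) = (-5184/158507 - 45236/(-218686)) - 1*(-420812) = (-5184*1/158507 - 45236*(-1/218686)) + 420812 = (-5184/158507 + 22618/109343) + 420812 = 3018277214/17331630901 + 420812 = 7293361280988826/17331630901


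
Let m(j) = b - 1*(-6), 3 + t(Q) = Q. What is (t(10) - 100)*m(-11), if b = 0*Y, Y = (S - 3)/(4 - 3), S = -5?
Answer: -558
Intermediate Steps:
t(Q) = -3 + Q
Y = -8 (Y = (-5 - 3)/(4 - 3) = -8/1 = -8*1 = -8)
b = 0 (b = 0*(-8) = 0)
m(j) = 6 (m(j) = 0 - 1*(-6) = 0 + 6 = 6)
(t(10) - 100)*m(-11) = ((-3 + 10) - 100)*6 = (7 - 100)*6 = -93*6 = -558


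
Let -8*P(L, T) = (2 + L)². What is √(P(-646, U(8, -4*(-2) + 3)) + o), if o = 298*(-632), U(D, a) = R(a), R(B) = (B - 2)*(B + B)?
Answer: I*√240178 ≈ 490.08*I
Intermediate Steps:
R(B) = 2*B*(-2 + B) (R(B) = (-2 + B)*(2*B) = 2*B*(-2 + B))
U(D, a) = 2*a*(-2 + a)
o = -188336
P(L, T) = -(2 + L)²/8
√(P(-646, U(8, -4*(-2) + 3)) + o) = √(-(2 - 646)²/8 - 188336) = √(-⅛*(-644)² - 188336) = √(-⅛*414736 - 188336) = √(-51842 - 188336) = √(-240178) = I*√240178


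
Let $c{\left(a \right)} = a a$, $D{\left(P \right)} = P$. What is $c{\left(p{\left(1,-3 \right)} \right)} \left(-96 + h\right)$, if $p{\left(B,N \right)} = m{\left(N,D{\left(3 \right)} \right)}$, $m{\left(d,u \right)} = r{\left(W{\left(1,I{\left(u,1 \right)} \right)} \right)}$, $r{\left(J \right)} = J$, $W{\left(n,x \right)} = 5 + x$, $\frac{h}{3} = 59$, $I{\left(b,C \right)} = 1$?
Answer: $2916$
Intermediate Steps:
$h = 177$ ($h = 3 \cdot 59 = 177$)
$m{\left(d,u \right)} = 6$ ($m{\left(d,u \right)} = 5 + 1 = 6$)
$p{\left(B,N \right)} = 6$
$c{\left(a \right)} = a^{2}$
$c{\left(p{\left(1,-3 \right)} \right)} \left(-96 + h\right) = 6^{2} \left(-96 + 177\right) = 36 \cdot 81 = 2916$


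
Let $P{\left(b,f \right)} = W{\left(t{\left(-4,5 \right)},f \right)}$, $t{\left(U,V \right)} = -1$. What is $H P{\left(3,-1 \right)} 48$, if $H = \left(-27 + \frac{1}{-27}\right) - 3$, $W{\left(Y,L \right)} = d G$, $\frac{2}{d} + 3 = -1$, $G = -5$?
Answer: $- \frac{32440}{9} \approx -3604.4$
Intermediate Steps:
$d = - \frac{1}{2}$ ($d = \frac{2}{-3 - 1} = \frac{2}{-4} = 2 \left(- \frac{1}{4}\right) = - \frac{1}{2} \approx -0.5$)
$W{\left(Y,L \right)} = \frac{5}{2}$ ($W{\left(Y,L \right)} = \left(- \frac{1}{2}\right) \left(-5\right) = \frac{5}{2}$)
$P{\left(b,f \right)} = \frac{5}{2}$
$H = - \frac{811}{27}$ ($H = \left(-27 - \frac{1}{27}\right) - 3 = - \frac{730}{27} - 3 = - \frac{811}{27} \approx -30.037$)
$H P{\left(3,-1 \right)} 48 = \left(- \frac{811}{27}\right) \frac{5}{2} \cdot 48 = \left(- \frac{4055}{54}\right) 48 = - \frac{32440}{9}$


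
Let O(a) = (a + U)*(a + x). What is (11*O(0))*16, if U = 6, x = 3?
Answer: 3168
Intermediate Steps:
O(a) = (3 + a)*(6 + a) (O(a) = (a + 6)*(a + 3) = (6 + a)*(3 + a) = (3 + a)*(6 + a))
(11*O(0))*16 = (11*(18 + 0² + 9*0))*16 = (11*(18 + 0 + 0))*16 = (11*18)*16 = 198*16 = 3168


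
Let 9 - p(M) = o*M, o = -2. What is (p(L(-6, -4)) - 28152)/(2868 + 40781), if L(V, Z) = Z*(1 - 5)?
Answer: -28111/43649 ≈ -0.64402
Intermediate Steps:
L(V, Z) = -4*Z (L(V, Z) = Z*(-4) = -4*Z)
p(M) = 9 + 2*M (p(M) = 9 - (-2)*M = 9 + 2*M)
(p(L(-6, -4)) - 28152)/(2868 + 40781) = ((9 + 2*(-4*(-4))) - 28152)/(2868 + 40781) = ((9 + 2*16) - 28152)/43649 = ((9 + 32) - 28152)*(1/43649) = (41 - 28152)*(1/43649) = -28111*1/43649 = -28111/43649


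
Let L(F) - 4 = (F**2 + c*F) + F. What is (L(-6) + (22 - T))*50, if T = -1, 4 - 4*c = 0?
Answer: 2550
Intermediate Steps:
c = 1 (c = 1 - 1/4*0 = 1 + 0 = 1)
L(F) = 4 + F**2 + 2*F (L(F) = 4 + ((F**2 + 1*F) + F) = 4 + ((F**2 + F) + F) = 4 + ((F + F**2) + F) = 4 + (F**2 + 2*F) = 4 + F**2 + 2*F)
(L(-6) + (22 - T))*50 = ((4 + (-6)**2 + 2*(-6)) + (22 - 1*(-1)))*50 = ((4 + 36 - 12) + (22 + 1))*50 = (28 + 23)*50 = 51*50 = 2550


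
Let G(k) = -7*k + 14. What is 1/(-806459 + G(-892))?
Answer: -1/800201 ≈ -1.2497e-6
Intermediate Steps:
G(k) = 14 - 7*k
1/(-806459 + G(-892)) = 1/(-806459 + (14 - 7*(-892))) = 1/(-806459 + (14 + 6244)) = 1/(-806459 + 6258) = 1/(-800201) = -1/800201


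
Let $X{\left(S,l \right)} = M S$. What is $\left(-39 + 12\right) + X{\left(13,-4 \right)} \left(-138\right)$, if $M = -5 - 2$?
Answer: $12531$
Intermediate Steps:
$M = -7$ ($M = -5 - 2 = -7$)
$X{\left(S,l \right)} = - 7 S$
$\left(-39 + 12\right) + X{\left(13,-4 \right)} \left(-138\right) = \left(-39 + 12\right) + \left(-7\right) 13 \left(-138\right) = -27 - -12558 = -27 + 12558 = 12531$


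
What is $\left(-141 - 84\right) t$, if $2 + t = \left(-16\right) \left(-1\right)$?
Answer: $-3150$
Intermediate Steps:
$t = 14$ ($t = -2 - -16 = -2 + 16 = 14$)
$\left(-141 - 84\right) t = \left(-141 - 84\right) 14 = \left(-225\right) 14 = -3150$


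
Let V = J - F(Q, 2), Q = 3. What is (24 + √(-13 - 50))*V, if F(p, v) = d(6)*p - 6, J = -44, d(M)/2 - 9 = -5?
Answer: -1488 - 186*I*√7 ≈ -1488.0 - 492.11*I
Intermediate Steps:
d(M) = 8 (d(M) = 18 + 2*(-5) = 18 - 10 = 8)
F(p, v) = -6 + 8*p (F(p, v) = 8*p - 6 = -6 + 8*p)
V = -62 (V = -44 - (-6 + 8*3) = -44 - (-6 + 24) = -44 - 1*18 = -44 - 18 = -62)
(24 + √(-13 - 50))*V = (24 + √(-13 - 50))*(-62) = (24 + √(-63))*(-62) = (24 + 3*I*√7)*(-62) = -1488 - 186*I*√7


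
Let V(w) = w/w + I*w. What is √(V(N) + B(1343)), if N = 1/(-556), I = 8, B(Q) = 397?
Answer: 2*√1922370/139 ≈ 19.950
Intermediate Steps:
N = -1/556 ≈ -0.0017986
V(w) = 1 + 8*w (V(w) = w/w + 8*w = 1 + 8*w)
√(V(N) + B(1343)) = √((1 + 8*(-1/556)) + 397) = √((1 - 2/139) + 397) = √(137/139 + 397) = √(55320/139) = 2*√1922370/139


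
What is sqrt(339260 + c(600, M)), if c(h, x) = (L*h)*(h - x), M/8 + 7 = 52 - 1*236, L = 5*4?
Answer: 2*sqrt(6468815) ≈ 5086.8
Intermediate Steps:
L = 20
M = -1528 (M = -56 + 8*(52 - 1*236) = -56 + 8*(52 - 236) = -56 + 8*(-184) = -56 - 1472 = -1528)
c(h, x) = 20*h*(h - x) (c(h, x) = (20*h)*(h - x) = 20*h*(h - x))
sqrt(339260 + c(600, M)) = sqrt(339260 + 20*600*(600 - 1*(-1528))) = sqrt(339260 + 20*600*(600 + 1528)) = sqrt(339260 + 20*600*2128) = sqrt(339260 + 25536000) = sqrt(25875260) = 2*sqrt(6468815)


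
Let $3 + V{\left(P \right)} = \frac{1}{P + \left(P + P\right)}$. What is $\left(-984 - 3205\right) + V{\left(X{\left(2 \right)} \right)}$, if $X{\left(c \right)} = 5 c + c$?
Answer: $- \frac{150911}{36} \approx -4192.0$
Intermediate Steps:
$X{\left(c \right)} = 6 c$
$V{\left(P \right)} = -3 + \frac{1}{3 P}$ ($V{\left(P \right)} = -3 + \frac{1}{P + \left(P + P\right)} = -3 + \frac{1}{P + 2 P} = -3 + \frac{1}{3 P}$)
$\left(-984 - 3205\right) + V{\left(X{\left(2 \right)} \right)} = \left(-984 - 3205\right) - \left(3 - \frac{1}{3 \cdot 6 \cdot 2}\right) = -4189 - \left(3 - \frac{1}{3 \cdot 12}\right) = -4189 + \left(-3 + \frac{1}{3} \cdot \frac{1}{12}\right) = -4189 + \left(-3 + \frac{1}{36}\right) = -4189 - \frac{107}{36} = - \frac{150911}{36}$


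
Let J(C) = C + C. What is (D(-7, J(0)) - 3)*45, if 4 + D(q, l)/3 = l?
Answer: -675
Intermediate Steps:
J(C) = 2*C
D(q, l) = -12 + 3*l
(D(-7, J(0)) - 3)*45 = ((-12 + 3*(2*0)) - 3)*45 = ((-12 + 3*0) - 3)*45 = ((-12 + 0) - 3)*45 = (-12 - 3)*45 = -15*45 = -675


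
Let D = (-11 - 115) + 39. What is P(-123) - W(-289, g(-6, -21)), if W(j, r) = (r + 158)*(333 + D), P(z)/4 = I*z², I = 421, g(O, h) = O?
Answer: 25439844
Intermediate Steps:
D = -87 (D = -126 + 39 = -87)
P(z) = 1684*z² (P(z) = 4*(421*z²) = 1684*z²)
W(j, r) = 38868 + 246*r (W(j, r) = (r + 158)*(333 - 87) = (158 + r)*246 = 38868 + 246*r)
P(-123) - W(-289, g(-6, -21)) = 1684*(-123)² - (38868 + 246*(-6)) = 1684*15129 - (38868 - 1476) = 25477236 - 1*37392 = 25477236 - 37392 = 25439844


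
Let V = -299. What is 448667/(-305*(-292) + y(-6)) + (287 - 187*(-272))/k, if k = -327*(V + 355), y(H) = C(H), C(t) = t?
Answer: 261484925/116482632 ≈ 2.2448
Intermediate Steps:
y(H) = H
k = -18312 (k = -327*(-299 + 355) = -327*56 = -18312)
448667/(-305*(-292) + y(-6)) + (287 - 187*(-272))/k = 448667/(-305*(-292) - 6) + (287 - 187*(-272))/(-18312) = 448667/(89060 - 6) + (287 + 50864)*(-1/18312) = 448667/89054 + 51151*(-1/18312) = 448667*(1/89054) - 51151/18312 = 448667/89054 - 51151/18312 = 261484925/116482632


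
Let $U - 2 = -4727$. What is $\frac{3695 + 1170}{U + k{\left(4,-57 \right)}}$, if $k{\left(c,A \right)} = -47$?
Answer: $- \frac{4865}{4772} \approx -1.0195$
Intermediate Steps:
$U = -4725$ ($U = 2 - 4727 = -4725$)
$\frac{3695 + 1170}{U + k{\left(4,-57 \right)}} = \frac{3695 + 1170}{-4725 - 47} = \frac{4865}{-4772} = 4865 \left(- \frac{1}{4772}\right) = - \frac{4865}{4772}$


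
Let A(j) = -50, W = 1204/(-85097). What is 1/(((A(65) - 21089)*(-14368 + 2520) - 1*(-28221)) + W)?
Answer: 1979/495706041019 ≈ 3.9923e-9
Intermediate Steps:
W = -28/1979 (W = 1204*(-1/85097) = -28/1979 ≈ -0.014149)
1/(((A(65) - 21089)*(-14368 + 2520) - 1*(-28221)) + W) = 1/(((-50 - 21089)*(-14368 + 2520) - 1*(-28221)) - 28/1979) = 1/((-21139*(-11848) + 28221) - 28/1979) = 1/((250454872 + 28221) - 28/1979) = 1/(250483093 - 28/1979) = 1/(495706041019/1979) = 1979/495706041019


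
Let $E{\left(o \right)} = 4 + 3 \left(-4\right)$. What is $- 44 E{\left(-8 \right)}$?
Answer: $352$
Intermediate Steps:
$E{\left(o \right)} = -8$ ($E{\left(o \right)} = 4 - 12 = -8$)
$- 44 E{\left(-8 \right)} = \left(-44\right) \left(-8\right) = 352$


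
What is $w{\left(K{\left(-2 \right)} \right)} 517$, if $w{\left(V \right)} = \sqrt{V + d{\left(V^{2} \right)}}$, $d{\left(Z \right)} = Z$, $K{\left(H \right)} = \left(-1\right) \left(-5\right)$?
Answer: $517 \sqrt{30} \approx 2831.7$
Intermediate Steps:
$K{\left(H \right)} = 5$
$w{\left(V \right)} = \sqrt{V + V^{2}}$
$w{\left(K{\left(-2 \right)} \right)} 517 = \sqrt{5 \left(1 + 5\right)} 517 = \sqrt{5 \cdot 6} \cdot 517 = \sqrt{30} \cdot 517 = 517 \sqrt{30}$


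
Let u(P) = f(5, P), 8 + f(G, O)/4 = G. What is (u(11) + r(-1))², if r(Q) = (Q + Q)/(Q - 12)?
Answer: 23716/169 ≈ 140.33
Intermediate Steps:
f(G, O) = -32 + 4*G
u(P) = -12 (u(P) = -32 + 4*5 = -32 + 20 = -12)
r(Q) = 2*Q/(-12 + Q) (r(Q) = (2*Q)/(-12 + Q) = 2*Q/(-12 + Q))
(u(11) + r(-1))² = (-12 + 2*(-1)/(-12 - 1))² = (-12 + 2*(-1)/(-13))² = (-12 + 2*(-1)*(-1/13))² = (-12 + 2/13)² = (-154/13)² = 23716/169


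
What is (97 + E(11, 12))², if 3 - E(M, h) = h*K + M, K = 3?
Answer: 2809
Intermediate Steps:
E(M, h) = 3 - M - 3*h (E(M, h) = 3 - (h*3 + M) = 3 - (3*h + M) = 3 - (M + 3*h) = 3 + (-M - 3*h) = 3 - M - 3*h)
(97 + E(11, 12))² = (97 + (3 - 1*11 - 3*12))² = (97 + (3 - 11 - 36))² = (97 - 44)² = 53² = 2809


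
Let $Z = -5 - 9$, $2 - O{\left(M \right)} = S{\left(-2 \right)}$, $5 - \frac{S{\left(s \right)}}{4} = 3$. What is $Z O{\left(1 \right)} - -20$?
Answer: $104$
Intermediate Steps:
$S{\left(s \right)} = 8$ ($S{\left(s \right)} = 20 - 12 = 8$)
$O{\left(M \right)} = -6$ ($O{\left(M \right)} = 2 - 8 = -6$)
$Z = -14$ ($Z = -5 - 9 = -14$)
$Z O{\left(1 \right)} - -20 = \left(-14\right) \left(-6\right) - -20 = 84 + 20 = 104$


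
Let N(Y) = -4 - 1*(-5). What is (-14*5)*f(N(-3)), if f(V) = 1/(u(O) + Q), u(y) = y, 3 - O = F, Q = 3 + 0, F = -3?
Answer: -70/9 ≈ -7.7778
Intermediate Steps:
Q = 3
O = 6 (O = 3 - 1*(-3) = 3 + 3 = 6)
N(Y) = 1 (N(Y) = -4 + 5 = 1)
f(V) = ⅑ (f(V) = 1/(6 + 3) = 1/9 = ⅑)
(-14*5)*f(N(-3)) = -14*5*(⅑) = -70*⅑ = -70/9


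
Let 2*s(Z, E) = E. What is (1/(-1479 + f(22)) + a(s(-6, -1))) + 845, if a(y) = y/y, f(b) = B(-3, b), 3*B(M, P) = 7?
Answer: 3747777/4430 ≈ 846.00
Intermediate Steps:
s(Z, E) = E/2
B(M, P) = 7/3 (B(M, P) = (1/3)*7 = 7/3)
f(b) = 7/3
a(y) = 1
(1/(-1479 + f(22)) + a(s(-6, -1))) + 845 = (1/(-1479 + 7/3) + 1) + 845 = (1/(-4430/3) + 1) + 845 = (-3/4430 + 1) + 845 = 4427/4430 + 845 = 3747777/4430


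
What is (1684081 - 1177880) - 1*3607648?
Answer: -3101447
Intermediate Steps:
(1684081 - 1177880) - 1*3607648 = 506201 - 3607648 = -3101447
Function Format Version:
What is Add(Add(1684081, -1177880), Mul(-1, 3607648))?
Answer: -3101447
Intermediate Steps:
Add(Add(1684081, -1177880), Mul(-1, 3607648)) = Add(506201, -3607648) = -3101447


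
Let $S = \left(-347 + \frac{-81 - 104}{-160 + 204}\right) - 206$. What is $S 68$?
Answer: $- \frac{416789}{11} \approx -37890.0$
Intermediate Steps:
$S = - \frac{24517}{44}$ ($S = \left(-347 - \frac{185}{44}\right) - 206 = - \frac{15453}{44} - 206 = - \frac{24517}{44} \approx -557.2$)
$S 68 = \left(- \frac{24517}{44}\right) 68 = - \frac{416789}{11}$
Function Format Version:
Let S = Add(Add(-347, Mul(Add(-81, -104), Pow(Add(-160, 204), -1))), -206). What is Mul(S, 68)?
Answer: Rational(-416789, 11) ≈ -37890.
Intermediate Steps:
S = Rational(-24517, 44) (S = Add(Add(-347, Mul(-185, Pow(44, -1))), -206) = Add(Add(-347, Mul(-185, Rational(1, 44))), -206) = Add(Add(-347, Rational(-185, 44)), -206) = Add(Rational(-15453, 44), -206) = Rational(-24517, 44) ≈ -557.20)
Mul(S, 68) = Mul(Rational(-24517, 44), 68) = Rational(-416789, 11)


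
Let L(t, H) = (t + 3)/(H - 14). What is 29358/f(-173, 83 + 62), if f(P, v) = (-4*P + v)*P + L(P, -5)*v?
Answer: -557802/2726569 ≈ -0.20458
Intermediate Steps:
L(t, H) = (3 + t)/(-14 + H)
f(P, v) = P*(v - 4*P) + v*(-3/19 - P/19) (f(P, v) = (-4*P + v)*P + ((3 + P)/(-14 - 5))*v = (v - 4*P)*P + ((3 + P)/(-19))*v = P*(v - 4*P) + (-(3 + P)/19)*v = P*(v - 4*P) + (-3/19 - P/19)*v = P*(v - 4*P) + v*(-3/19 - P/19))
29358/f(-173, 83 + 62) = 29358/(-4*(-173)² - 3*(83 + 62)/19 + (18/19)*(-173)*(83 + 62)) = 29358/(-4*29929 - 3/19*145 + (18/19)*(-173)*145) = 29358/(-119716 - 435/19 - 451530/19) = 29358/(-2726569/19) = 29358*(-19/2726569) = -557802/2726569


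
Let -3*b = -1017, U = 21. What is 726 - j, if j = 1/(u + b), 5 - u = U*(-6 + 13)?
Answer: 143021/197 ≈ 726.00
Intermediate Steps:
b = 339 (b = -⅓*(-1017) = 339)
u = -142 (u = 5 - 21*(-6 + 13) = 5 - 21*7 = 5 - 1*147 = 5 - 147 = -142)
j = 1/197 (j = 1/(-142 + 339) = 1/197 ≈ 0.0050761)
726 - j = 726 - 1*1/197 = 726 - 1/197 = 143021/197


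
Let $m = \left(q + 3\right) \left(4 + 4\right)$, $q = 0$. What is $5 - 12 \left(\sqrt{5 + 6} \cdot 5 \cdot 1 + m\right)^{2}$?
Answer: $-10207 - 2880 \sqrt{11} \approx -19759.0$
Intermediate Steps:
$m = 24$ ($m = \left(0 + 3\right) \left(4 + 4\right) = 3 \cdot 8 = 24$)
$5 - 12 \left(\sqrt{5 + 6} \cdot 5 \cdot 1 + m\right)^{2} = 5 - 12 \left(\sqrt{5 + 6} \cdot 5 \cdot 1 + 24\right)^{2} = 5 - 12 \left(\sqrt{11} \cdot 5 \cdot 1 + 24\right)^{2} = 5 - 12 \left(5 \sqrt{11} \cdot 1 + 24\right)^{2} = 5 - 12 \left(5 \sqrt{11} + 24\right)^{2} = 5 - 12 \left(24 + 5 \sqrt{11}\right)^{2}$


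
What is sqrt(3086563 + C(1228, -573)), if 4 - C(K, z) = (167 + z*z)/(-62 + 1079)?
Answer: sqrt(354674246159)/339 ≈ 1756.8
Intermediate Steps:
C(K, z) = 3901/1017 - z**2/1017 (C(K, z) = 4 - (167 + z*z)/(-62 + 1079) = 4 - (167 + z**2)/1017 = 4 - (167/1017 + z**2/1017) = 4 + (-167/1017 - z**2/1017) = 3901/1017 - z**2/1017)
sqrt(3086563 + C(1228, -573)) = sqrt(3086563 + (3901/1017 - 1/1017*(-573)**2)) = sqrt(3086563 + (3901/1017 - 1/1017*328329)) = sqrt(3086563 + (3901/1017 - 36481/113)) = sqrt(3086563 - 324428/1017) = sqrt(3138710143/1017) = sqrt(354674246159)/339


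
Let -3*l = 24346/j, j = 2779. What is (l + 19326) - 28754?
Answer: -11232226/1191 ≈ -9430.9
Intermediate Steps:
l = -3478/1191 (l = -24346/(3*2779) = -⅓*3478/397 = -3478/1191 ≈ -2.9202)
(l + 19326) - 28754 = (-3478/1191 + 19326) - 28754 = 23013788/1191 - 28754 = -11232226/1191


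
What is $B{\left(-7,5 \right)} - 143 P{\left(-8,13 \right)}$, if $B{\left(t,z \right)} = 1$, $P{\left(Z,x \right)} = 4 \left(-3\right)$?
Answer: $1717$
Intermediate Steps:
$P{\left(Z,x \right)} = -12$
$B{\left(-7,5 \right)} - 143 P{\left(-8,13 \right)} = 1 - -1716 = 1 + 1716 = 1717$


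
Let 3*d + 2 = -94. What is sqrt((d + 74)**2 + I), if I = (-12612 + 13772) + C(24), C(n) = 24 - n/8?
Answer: sqrt(2945) ≈ 54.268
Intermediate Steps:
d = -32 (d = -2/3 + (1/3)*(-94) = -2/3 - 94/3 = -32)
C(n) = 24 - n/8
I = 1181 (I = (-12612 + 13772) + (24 - 1/8*24) = 1160 + (24 - 3) = 1160 + 21 = 1181)
sqrt((d + 74)**2 + I) = sqrt((-32 + 74)**2 + 1181) = sqrt(42**2 + 1181) = sqrt(1764 + 1181) = sqrt(2945)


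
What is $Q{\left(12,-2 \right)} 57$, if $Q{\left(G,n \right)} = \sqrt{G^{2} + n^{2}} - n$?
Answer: $114 + 114 \sqrt{37} \approx 807.43$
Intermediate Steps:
$Q{\left(12,-2 \right)} 57 = \left(\sqrt{12^{2} + \left(-2\right)^{2}} - -2\right) 57 = \left(\sqrt{144 + 4} + 2\right) 57 = \left(\sqrt{148} + 2\right) 57 = \left(2 \sqrt{37} + 2\right) 57 = \left(2 + 2 \sqrt{37}\right) 57 = 114 + 114 \sqrt{37}$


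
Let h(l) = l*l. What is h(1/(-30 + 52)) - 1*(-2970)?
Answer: 1437481/484 ≈ 2970.0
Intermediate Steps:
h(l) = l²
h(1/(-30 + 52)) - 1*(-2970) = (1/(-30 + 52))² - 1*(-2970) = (1/22)² + 2970 = 1/484 + 2970 = 1437481/484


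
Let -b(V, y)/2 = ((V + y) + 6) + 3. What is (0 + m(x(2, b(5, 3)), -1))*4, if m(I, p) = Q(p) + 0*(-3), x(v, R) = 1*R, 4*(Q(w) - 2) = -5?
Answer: 3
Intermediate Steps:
b(V, y) = -18 - 2*V - 2*y (b(V, y) = -2*(((V + y) + 6) + 3) = -2*((6 + V + y) + 3) = -2*(9 + V + y) = -18 - 2*V - 2*y)
Q(w) = 3/4 (Q(w) = 2 + (1/4)*(-5) = 2 - 5/4 = 3/4)
x(v, R) = R
m(I, p) = 3/4 (m(I, p) = 3/4 + 0*(-3) = 3/4 + 0 = 3/4)
(0 + m(x(2, b(5, 3)), -1))*4 = (0 + 3/4)*4 = (3/4)*4 = 3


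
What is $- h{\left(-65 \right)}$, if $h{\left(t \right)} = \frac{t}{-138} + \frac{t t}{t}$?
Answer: $\frac{8905}{138} \approx 64.529$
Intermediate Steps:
$h{\left(t \right)} = \frac{137 t}{138}$ ($h{\left(t \right)} = t \left(- \frac{1}{138}\right) + \frac{t^{2}}{t} = - \frac{t}{138} + t = \frac{137 t}{138}$)
$- h{\left(-65 \right)} = - \frac{137 \left(-65\right)}{138} = \left(-1\right) \left(- \frac{8905}{138}\right) = \frac{8905}{138}$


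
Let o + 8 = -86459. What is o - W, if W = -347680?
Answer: 261213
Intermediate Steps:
o = -86467 (o = -8 - 86459 = -86467)
o - W = -86467 - 1*(-347680) = -86467 + 347680 = 261213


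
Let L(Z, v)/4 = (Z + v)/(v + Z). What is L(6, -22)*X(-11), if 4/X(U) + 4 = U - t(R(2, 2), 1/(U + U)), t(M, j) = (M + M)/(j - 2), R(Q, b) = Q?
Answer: -720/587 ≈ -1.2266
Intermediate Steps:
L(Z, v) = 4 (L(Z, v) = 4*((Z + v)/(v + Z)) = 4*((Z + v)/(Z + v)) = 4*1 = 4)
t(M, j) = 2*M/(-2 + j) (t(M, j) = (2*M)/(-2 + j) = 2*M/(-2 + j))
X(U) = 4/(-4 + U - 4/(-2 + 1/(2*U))) (X(U) = 4/(-4 + (U - 2*2/(-2 + 1/(U + U)))) = 4/(-4 + (U - 2*2/(-2 + 1/(2*U)))) = 4/(-4 + (U - 4/(-2 + 1/(2*U)))) = 4/(-4 + U - 4/(-2 + 1/(2*U))))
L(6, -22)*X(-11) = 4*(4*(-1 + 4*(-11))/(4 - 9*(-11) + 4*(-11)²)) = 4*(4*(-1 - 44)/(4 + 99 + 4*121)) = 4*(4*(-45)/(4 + 99 + 484)) = 4*(4*(-45)/587) = 4*(4*(1/587)*(-45)) = 4*(-180/587) = -720/587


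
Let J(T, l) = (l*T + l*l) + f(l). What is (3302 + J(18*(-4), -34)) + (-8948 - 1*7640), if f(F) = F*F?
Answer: -8526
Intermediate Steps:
f(F) = F²
J(T, l) = 2*l² + T*l (J(T, l) = (l*T + l*l) + l² = (T*l + l²) + l² = (l² + T*l) + l² = 2*l² + T*l)
(3302 + J(18*(-4), -34)) + (-8948 - 1*7640) = (3302 - 34*(18*(-4) + 2*(-34))) + (-8948 - 1*7640) = (3302 - 34*(-72 - 68)) + (-8948 - 7640) = (3302 - 34*(-140)) - 16588 = (3302 + 4760) - 16588 = 8062 - 16588 = -8526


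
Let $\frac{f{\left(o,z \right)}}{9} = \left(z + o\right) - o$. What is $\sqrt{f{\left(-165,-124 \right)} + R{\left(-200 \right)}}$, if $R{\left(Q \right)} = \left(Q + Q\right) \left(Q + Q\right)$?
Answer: $2 \sqrt{39721} \approx 398.6$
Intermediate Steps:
$R{\left(Q \right)} = 4 Q^{2}$ ($R{\left(Q \right)} = 2 Q 2 Q = 4 Q^{2}$)
$f{\left(o,z \right)} = 9 z$ ($f{\left(o,z \right)} = 9 \left(\left(z + o\right) - o\right) = 9 \left(\left(o + z\right) - o\right) = 9 z$)
$\sqrt{f{\left(-165,-124 \right)} + R{\left(-200 \right)}} = \sqrt{9 \left(-124\right) + 4 \left(-200\right)^{2}} = \sqrt{-1116 + 4 \cdot 40000} = \sqrt{-1116 + 160000} = \sqrt{158884} = 2 \sqrt{39721}$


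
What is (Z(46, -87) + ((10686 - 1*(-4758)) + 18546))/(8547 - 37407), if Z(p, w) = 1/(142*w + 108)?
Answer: -416241539/353419560 ≈ -1.1778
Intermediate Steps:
Z(p, w) = 1/(108 + 142*w)
(Z(46, -87) + ((10686 - 1*(-4758)) + 18546))/(8547 - 37407) = (1/(2*(54 + 71*(-87))) + ((10686 - 1*(-4758)) + 18546))/(8547 - 37407) = (1/(2*(54 - 6177)) + ((10686 + 4758) + 18546))/(-28860) = ((1/2)/(-6123) + (15444 + 18546))*(-1/28860) = ((1/2)*(-1/6123) + 33990)*(-1/28860) = (-1/12246 + 33990)*(-1/28860) = (416241539/12246)*(-1/28860) = -416241539/353419560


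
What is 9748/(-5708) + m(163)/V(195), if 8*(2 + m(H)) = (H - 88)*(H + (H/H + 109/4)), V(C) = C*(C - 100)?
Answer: -1362870803/845925600 ≈ -1.6111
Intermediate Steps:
V(C) = C*(-100 + C)
m(H) = -2 + (-88 + H)*(113/4 + H)/8 (m(H) = -2 + ((H - 88)*(H + (H/H + 109/4)))/8 = -2 + ((-88 + H)*(H + (1 + 109*(¼))))/8 = -2 + ((-88 + H)*(H + (1 + 109/4)))/8 = -2 + ((-88 + H)*(H + 113/4))/8 = -2 + ((-88 + H)*(113/4 + H))/8 = -2 + (-88 + H)*(113/4 + H)/8)
9748/(-5708) + m(163)/V(195) = 9748/(-5708) + (-1251/4 - 239/32*163 + (⅛)*163²)/((195*(-100 + 195))) = 9748*(-1/5708) + (-1251/4 - 38957/32 + (⅛)*26569)/((195*95)) = -2437/1427 + (-1251/4 - 38957/32 + 26569/8)/18525 = -2437/1427 + (57311/32)*(1/18525) = -2437/1427 + 57311/592800 = -1362870803/845925600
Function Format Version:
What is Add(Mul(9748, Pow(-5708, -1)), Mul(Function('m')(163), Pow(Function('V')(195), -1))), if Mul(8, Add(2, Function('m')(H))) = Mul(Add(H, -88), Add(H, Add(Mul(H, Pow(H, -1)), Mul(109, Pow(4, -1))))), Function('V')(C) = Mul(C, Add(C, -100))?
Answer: Rational(-1362870803, 845925600) ≈ -1.6111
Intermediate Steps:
Function('V')(C) = Mul(C, Add(-100, C))
Function('m')(H) = Add(-2, Mul(Rational(1, 8), Add(-88, H), Add(Rational(113, 4), H))) (Function('m')(H) = Add(-2, Mul(Rational(1, 8), Mul(Add(H, -88), Add(H, Add(Mul(H, Pow(H, -1)), Mul(109, Pow(4, -1))))))) = Add(-2, Mul(Rational(1, 8), Mul(Add(-88, H), Add(H, Add(1, Mul(109, Rational(1, 4))))))) = Add(-2, Mul(Rational(1, 8), Mul(Add(-88, H), Add(H, Add(1, Rational(109, 4)))))) = Add(-2, Mul(Rational(1, 8), Mul(Add(-88, H), Add(H, Rational(113, 4))))) = Add(-2, Mul(Rational(1, 8), Mul(Add(-88, H), Add(Rational(113, 4), H)))) = Add(-2, Mul(Rational(1, 8), Add(-88, H), Add(Rational(113, 4), H))))
Add(Mul(9748, Pow(-5708, -1)), Mul(Function('m')(163), Pow(Function('V')(195), -1))) = Add(Mul(9748, Pow(-5708, -1)), Mul(Add(Rational(-1251, 4), Mul(Rational(-239, 32), 163), Mul(Rational(1, 8), Pow(163, 2))), Pow(Mul(195, Add(-100, 195)), -1))) = Add(Mul(9748, Rational(-1, 5708)), Mul(Add(Rational(-1251, 4), Rational(-38957, 32), Mul(Rational(1, 8), 26569)), Pow(Mul(195, 95), -1))) = Add(Rational(-2437, 1427), Mul(Add(Rational(-1251, 4), Rational(-38957, 32), Rational(26569, 8)), Pow(18525, -1))) = Add(Rational(-2437, 1427), Mul(Rational(57311, 32), Rational(1, 18525))) = Add(Rational(-2437, 1427), Rational(57311, 592800)) = Rational(-1362870803, 845925600)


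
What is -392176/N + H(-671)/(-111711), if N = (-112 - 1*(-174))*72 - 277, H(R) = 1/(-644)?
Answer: -28213880295397/301220668308 ≈ -93.665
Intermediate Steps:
H(R) = -1/644
N = 4187 (N = (-112 + 174)*72 - 277 = 62*72 - 277 = 4464 - 277 = 4187)
-392176/N + H(-671)/(-111711) = -392176/4187 - 1/644/(-111711) = -392176*1/4187 - 1/644*(-1/111711) = -392176/4187 + 1/71941884 = -28213880295397/301220668308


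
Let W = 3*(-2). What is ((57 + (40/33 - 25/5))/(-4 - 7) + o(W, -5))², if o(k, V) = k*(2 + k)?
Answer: 48385936/131769 ≈ 367.20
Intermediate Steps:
W = -6
((57 + (40/33 - 25/5))/(-4 - 7) + o(W, -5))² = ((57 + (40/33 - 25/5))/(-4 - 7) - 6*(2 - 6))² = ((57 + (40*(1/33) - 25*⅕))/(-11) - 6*(-4))² = ((57 + (40/33 - 5))*(-1/11) + 24)² = ((57 - 125/33)*(-1/11) + 24)² = ((1756/33)*(-1/11) + 24)² = (-1756/363 + 24)² = (6956/363)² = 48385936/131769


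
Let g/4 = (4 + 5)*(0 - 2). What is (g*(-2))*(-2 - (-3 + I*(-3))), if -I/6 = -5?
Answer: 13104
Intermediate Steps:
I = 30 (I = -6*(-5) = 30)
g = -72 (g = 4*((4 + 5)*(0 - 2)) = 4*(9*(-2)) = 4*(-18) = -72)
(g*(-2))*(-2 - (-3 + I*(-3))) = (-72*(-2))*(-2 - (-3 + 30*(-3))) = 144*(-2 - (-3 - 90)) = 144*(-2 - 1*(-93)) = 144*(-2 + 93) = 144*91 = 13104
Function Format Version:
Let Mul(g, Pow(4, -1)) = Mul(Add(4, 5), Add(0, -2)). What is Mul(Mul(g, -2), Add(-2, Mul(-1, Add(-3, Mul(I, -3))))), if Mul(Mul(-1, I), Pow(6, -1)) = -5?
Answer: 13104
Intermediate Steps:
I = 30 (I = Mul(-6, -5) = 30)
g = -72 (g = Mul(4, Mul(Add(4, 5), Add(0, -2))) = Mul(4, Mul(9, -2)) = Mul(4, -18) = -72)
Mul(Mul(g, -2), Add(-2, Mul(-1, Add(-3, Mul(I, -3))))) = Mul(Mul(-72, -2), Add(-2, Mul(-1, Add(-3, Mul(30, -3))))) = Mul(144, Add(-2, Mul(-1, Add(-3, -90)))) = Mul(144, Add(-2, Mul(-1, -93))) = Mul(144, Add(-2, 93)) = Mul(144, 91) = 13104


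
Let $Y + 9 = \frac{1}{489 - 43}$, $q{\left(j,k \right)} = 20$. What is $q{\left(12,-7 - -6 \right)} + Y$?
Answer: $\frac{4907}{446} \approx 11.002$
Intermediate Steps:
$Y = - \frac{4013}{446}$ ($Y = -9 + \frac{1}{489 - 43} = -9 + \frac{1}{446} = - \frac{4013}{446} \approx -8.9978$)
$q{\left(12,-7 - -6 \right)} + Y = 20 - \frac{4013}{446} = \frac{4907}{446}$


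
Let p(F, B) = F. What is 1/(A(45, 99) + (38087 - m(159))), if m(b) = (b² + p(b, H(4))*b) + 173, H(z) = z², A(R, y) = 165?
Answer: -1/12483 ≈ -8.0109e-5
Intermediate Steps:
m(b) = 173 + 2*b² (m(b) = (b² + b*b) + 173 = (b² + b²) + 173 = 2*b² + 173 = 173 + 2*b²)
1/(A(45, 99) + (38087 - m(159))) = 1/(165 + (38087 - (173 + 2*159²))) = 1/(165 + (38087 - (173 + 2*25281))) = 1/(165 + (38087 - (173 + 50562))) = 1/(165 + (38087 - 1*50735)) = 1/(165 + (38087 - 50735)) = 1/(165 - 12648) = 1/(-12483) = -1/12483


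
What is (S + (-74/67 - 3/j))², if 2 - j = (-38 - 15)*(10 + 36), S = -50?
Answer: 69802031367121/26725710400 ≈ 2611.8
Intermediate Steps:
j = 2440 (j = 2 - (-38 - 15)*(10 + 36) = 2 - (-53)*46 = 2 - 1*(-2438) = 2 + 2438 = 2440)
(S + (-74/67 - 3/j))² = (-50 + (-74/67 - 3/2440))² = (-50 - 180761/163480)² = (-8354761/163480)² = 69802031367121/26725710400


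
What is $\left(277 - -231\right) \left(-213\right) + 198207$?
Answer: $90003$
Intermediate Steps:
$\left(277 - -231\right) \left(-213\right) + 198207 = \left(277 + 231\right) \left(-213\right) + 198207 = 508 \left(-213\right) + 198207 = -108204 + 198207 = 90003$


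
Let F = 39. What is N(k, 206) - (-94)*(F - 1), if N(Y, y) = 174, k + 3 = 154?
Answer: 3746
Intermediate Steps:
k = 151 (k = -3 + 154 = 151)
N(k, 206) - (-94)*(F - 1) = 174 - (-94)*(39 - 1) = 174 - (-94)*38 = 174 - 1*(-3572) = 174 + 3572 = 3746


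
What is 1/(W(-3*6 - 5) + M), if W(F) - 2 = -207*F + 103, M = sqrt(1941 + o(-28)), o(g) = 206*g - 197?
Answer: 2433/11840990 - I*sqrt(1006)/11840990 ≈ 0.00020547 - 2.6786e-6*I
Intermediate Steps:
o(g) = -197 + 206*g
M = 2*I*sqrt(1006) (M = sqrt(1941 + (-197 + 206*(-28))) = sqrt(1941 + (-197 - 5768)) = sqrt(1941 - 5965) = sqrt(-4024) = 2*I*sqrt(1006) ≈ 63.435*I)
W(F) = 105 - 207*F (W(F) = 2 + (-207*F + 103) = 2 + (103 - 207*F) = 105 - 207*F)
1/(W(-3*6 - 5) + M) = 1/((105 - 207*(-3*6 - 5)) + 2*I*sqrt(1006)) = 1/((105 - 207*(-18 - 5)) + 2*I*sqrt(1006)) = 1/((105 - 207*(-23)) + 2*I*sqrt(1006)) = 1/((105 + 4761) + 2*I*sqrt(1006)) = 1/(4866 + 2*I*sqrt(1006))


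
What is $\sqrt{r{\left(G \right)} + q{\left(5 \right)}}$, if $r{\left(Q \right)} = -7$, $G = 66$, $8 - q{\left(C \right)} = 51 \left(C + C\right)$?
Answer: $i \sqrt{509} \approx 22.561 i$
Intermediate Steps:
$q{\left(C \right)} = 8 - 102 C$ ($q{\left(C \right)} = 8 - 51 \left(C + C\right) = 8 - 51 \cdot 2 C = 8 - 102 C$)
$\sqrt{r{\left(G \right)} + q{\left(5 \right)}} = \sqrt{-7 + \left(8 - 510\right)} = \sqrt{-7 - 502} = \sqrt{-509} = i \sqrt{509}$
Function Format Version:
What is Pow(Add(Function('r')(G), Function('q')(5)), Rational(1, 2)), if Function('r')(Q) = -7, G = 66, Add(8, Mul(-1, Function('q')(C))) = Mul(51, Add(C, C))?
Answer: Mul(I, Pow(509, Rational(1, 2))) ≈ Mul(22.561, I)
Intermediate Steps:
Function('q')(C) = Add(8, Mul(-102, C)) (Function('q')(C) = Add(8, Mul(-1, Mul(51, Add(C, C)))) = Add(8, Mul(-1, Mul(51, Mul(2, C)))) = Add(8, Mul(-1, Mul(102, C))) = Add(8, Mul(-102, C)))
Pow(Add(Function('r')(G), Function('q')(5)), Rational(1, 2)) = Pow(Add(-7, Add(8, Mul(-102, 5))), Rational(1, 2)) = Pow(Add(-7, Add(8, -510)), Rational(1, 2)) = Pow(Add(-7, -502), Rational(1, 2)) = Pow(-509, Rational(1, 2)) = Mul(I, Pow(509, Rational(1, 2)))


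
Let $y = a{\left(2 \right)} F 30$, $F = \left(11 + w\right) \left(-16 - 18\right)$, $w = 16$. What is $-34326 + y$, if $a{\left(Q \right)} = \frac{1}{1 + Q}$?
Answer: $-43506$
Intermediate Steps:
$F = -918$ ($F = \left(11 + 16\right) \left(-16 - 18\right) = 27 \left(-34\right) = -918$)
$y = -9180$ ($y = \frac{1}{1 + 2} \left(-918\right) 30 = \frac{1}{3} \left(-918\right) 30 = \left(-306\right) 30 = -9180$)
$-34326 + y = -34326 - 9180 = -43506$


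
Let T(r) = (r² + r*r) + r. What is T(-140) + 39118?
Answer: 78178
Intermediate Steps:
T(r) = r + 2*r² (T(r) = (r² + r²) + r = 2*r² + r = r + 2*r²)
T(-140) + 39118 = -140*(1 + 2*(-140)) + 39118 = -140*(1 - 280) + 39118 = -140*(-279) + 39118 = 39060 + 39118 = 78178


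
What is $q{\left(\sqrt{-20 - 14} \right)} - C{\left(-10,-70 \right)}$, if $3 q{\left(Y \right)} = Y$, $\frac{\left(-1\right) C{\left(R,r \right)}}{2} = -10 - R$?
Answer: $\frac{i \sqrt{34}}{3} \approx 1.9437 i$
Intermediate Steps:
$C{\left(R,r \right)} = 20 + 2 R$ ($C{\left(R,r \right)} = - 2 \left(-10 - R\right) = 20 + 2 R$)
$q{\left(Y \right)} = \frac{Y}{3}$
$q{\left(\sqrt{-20 - 14} \right)} - C{\left(-10,-70 \right)} = \frac{\sqrt{-20 - 14}}{3} - \left(20 + 2 \left(-10\right)\right) = \frac{\sqrt{-34}}{3} - \left(20 - 20\right) = \frac{i \sqrt{34}}{3} - 0 = \frac{i \sqrt{34}}{3} + 0 = \frac{i \sqrt{34}}{3}$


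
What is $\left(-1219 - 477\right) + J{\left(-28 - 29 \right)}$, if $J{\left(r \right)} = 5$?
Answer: $-1691$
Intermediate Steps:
$\left(-1219 - 477\right) + J{\left(-28 - 29 \right)} = \left(-1219 - 477\right) + 5 = -1696 + 5 = -1691$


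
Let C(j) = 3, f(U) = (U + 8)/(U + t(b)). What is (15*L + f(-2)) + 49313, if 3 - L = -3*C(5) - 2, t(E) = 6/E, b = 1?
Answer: 99049/2 ≈ 49525.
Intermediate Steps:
f(U) = (8 + U)/(6 + U) (f(U) = (U + 8)/(U + 6/1) = (8 + U)/(U + 6*1) = (8 + U)/(U + 6) = (8 + U)/(6 + U))
L = 14 (L = 3 - (-3*3 - 2) = 3 - (-9 - 2) = 3 - 1*(-11) = 3 + 11 = 14)
(15*L + f(-2)) + 49313 = (15*14 + (8 - 2)/(6 - 2)) + 49313 = (210 + 6/4) + 49313 = (210 + (¼)*6) + 49313 = (210 + 3/2) + 49313 = 423/2 + 49313 = 99049/2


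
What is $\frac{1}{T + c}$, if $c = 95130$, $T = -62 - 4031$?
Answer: $\frac{1}{91037} \approx 1.0985 \cdot 10^{-5}$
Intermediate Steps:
$T = -4093$ ($T = -62 - 4031 = -4093$)
$\frac{1}{T + c} = \frac{1}{-4093 + 95130} = \frac{1}{91037}$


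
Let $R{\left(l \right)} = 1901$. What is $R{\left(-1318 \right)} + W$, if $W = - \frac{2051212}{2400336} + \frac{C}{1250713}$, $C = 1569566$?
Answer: $\frac{1427063468719697}{750532859892} \approx 1901.4$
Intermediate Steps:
$W = \frac{300502065005}{750532859892}$ ($W = - \frac{2051212}{2400336} + \frac{1569566}{1250713} = \left(-2051212\right) \frac{1}{2400336} + 1569566 \cdot \frac{1}{1250713} = - \frac{512803}{600084} + \frac{1569566}{1250713} = \frac{300502065005}{750532859892} \approx 0.40038$)
$R{\left(-1318 \right)} + W = 1901 + \frac{300502065005}{750532859892} = \frac{1427063468719697}{750532859892}$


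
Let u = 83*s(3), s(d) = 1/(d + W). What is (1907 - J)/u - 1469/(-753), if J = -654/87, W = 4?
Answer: 296187074/1812471 ≈ 163.42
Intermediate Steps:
J = -218/29 (J = -654*1/87 = -218/29 ≈ -7.5172)
s(d) = 1/(4 + d) (s(d) = 1/(d + 4) = 1/(4 + d))
u = 83/7 (u = 83/(4 + 3) = 83/7 ≈ 11.857)
(1907 - J)/u - 1469/(-753) = (1907 - 1*(-218/29))/(83/7) - 1469/(-753) = (1907 + 218/29)*(7/83) - 1469*(-1/753) = (55521/29)*(7/83) + 1469/753 = 388647/2407 + 1469/753 = 296187074/1812471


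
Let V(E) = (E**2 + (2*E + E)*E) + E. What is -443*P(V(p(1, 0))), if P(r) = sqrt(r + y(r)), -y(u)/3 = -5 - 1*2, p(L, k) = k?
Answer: -443*sqrt(21) ≈ -2030.1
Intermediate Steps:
V(E) = E + 4*E**2 (V(E) = (E**2 + (3*E)*E) + E = (E**2 + 3*E**2) + E = 4*E**2 + E = E + 4*E**2)
y(u) = 21 (y(u) = -3*(-5 - 1*2) = -3*(-5 - 2) = -3*(-7) = 21)
P(r) = sqrt(21 + r) (P(r) = sqrt(r + 21) = sqrt(21 + r))
-443*P(V(p(1, 0))) = -443*sqrt(21 + 0*(1 + 4*0)) = -443*sqrt(21 + 0*(1 + 0)) = -443*sqrt(21 + 0*1) = -443*sqrt(21 + 0) = -443*sqrt(21)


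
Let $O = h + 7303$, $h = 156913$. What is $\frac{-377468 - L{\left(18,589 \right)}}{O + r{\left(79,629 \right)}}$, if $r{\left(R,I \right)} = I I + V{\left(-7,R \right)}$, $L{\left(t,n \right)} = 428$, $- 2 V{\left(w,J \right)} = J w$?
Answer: $- \frac{755792}{1120267} \approx -0.67465$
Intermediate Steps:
$V{\left(w,J \right)} = - \frac{J w}{2}$
$r{\left(R,I \right)} = I^{2} + \frac{7 R}{2}$ ($r{\left(R,I \right)} = I I - \frac{1}{2} R \left(-7\right) = I^{2} + \frac{7 R}{2}$)
$O = 164216$ ($O = 156913 + 7303 = 164216$)
$\frac{-377468 - L{\left(18,589 \right)}}{O + r{\left(79,629 \right)}} = \frac{-377468 - 428}{164216 + \left(629^{2} + \frac{7}{2} \cdot 79\right)} = \frac{-377468 - 428}{164216 + \left(395641 + \frac{553}{2}\right)} = - \frac{377896}{164216 + \frac{791835}{2}} = - \frac{377896}{\frac{1120267}{2}} = \left(-377896\right) \frac{2}{1120267} = - \frac{755792}{1120267}$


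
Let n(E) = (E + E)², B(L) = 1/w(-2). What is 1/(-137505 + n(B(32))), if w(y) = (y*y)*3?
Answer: -36/4950179 ≈ -7.2725e-6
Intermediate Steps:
w(y) = 3*y² (w(y) = y²*3 = 3*y²)
B(L) = 1/12 (B(L) = 1/(3*(-2)²) = 1/(3*4) = 1/12)
n(E) = 4*E² (n(E) = (2*E)² = 4*E²)
1/(-137505 + n(B(32))) = 1/(-137505 + 4*(1/12)²) = 1/(-137505 + 4*(1/144)) = 1/(-137505 + 1/36) = 1/(-4950179/36) = -36/4950179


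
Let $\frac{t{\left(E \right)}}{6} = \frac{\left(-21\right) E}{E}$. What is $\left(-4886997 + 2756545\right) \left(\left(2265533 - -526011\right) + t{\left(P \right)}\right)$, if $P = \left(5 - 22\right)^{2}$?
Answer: $-5946982060936$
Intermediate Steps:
$P = 289$ ($P = \left(-17\right)^{2} = 289$)
$t{\left(E \right)} = -126$ ($t{\left(E \right)} = 6 \frac{\left(-21\right) E}{E} = 6 \left(-21\right) = -126$)
$\left(-4886997 + 2756545\right) \left(\left(2265533 - -526011\right) + t{\left(P \right)}\right) = \left(-4886997 + 2756545\right) \left(\left(2265533 - -526011\right) - 126\right) = - 2130452 \left(\left(2265533 + 526011\right) - 126\right) = - 2130452 \left(2791544 - 126\right) = \left(-2130452\right) 2791418 = -5946982060936$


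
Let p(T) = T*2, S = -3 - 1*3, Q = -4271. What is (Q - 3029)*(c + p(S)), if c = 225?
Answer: -1554900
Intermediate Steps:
S = -6 (S = -3 - 3 = -6)
p(T) = 2*T
(Q - 3029)*(c + p(S)) = (-4271 - 3029)*(225 + 2*(-6)) = -7300*(225 - 12) = -7300*213 = -1554900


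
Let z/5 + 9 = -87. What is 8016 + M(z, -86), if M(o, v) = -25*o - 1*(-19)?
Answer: 20035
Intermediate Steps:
z = -480 (z = -45 + 5*(-87) = -45 - 435 = -480)
M(o, v) = 19 - 25*o (M(o, v) = -25*o + 19 = 19 - 25*o)
8016 + M(z, -86) = 8016 + (19 - 25*(-480)) = 8016 + (19 + 12000) = 8016 + 12019 = 20035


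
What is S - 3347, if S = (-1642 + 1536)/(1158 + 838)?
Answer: -3340359/998 ≈ -3347.1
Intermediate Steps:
S = -53/998 (S = -106/1996 = -106*1/1996 = -53/998 ≈ -0.053106)
S - 3347 = -53/998 - 3347 = -3340359/998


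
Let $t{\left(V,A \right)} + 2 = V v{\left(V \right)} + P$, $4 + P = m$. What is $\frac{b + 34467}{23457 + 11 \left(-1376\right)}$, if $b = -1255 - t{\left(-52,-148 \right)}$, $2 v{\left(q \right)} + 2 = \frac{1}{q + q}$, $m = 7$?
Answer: $\frac{132635}{33284} \approx 3.9849$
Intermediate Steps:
$P = 3$ ($P = -4 + 7 = 3$)
$v{\left(q \right)} = -1 + \frac{1}{4 q}$ ($v{\left(q \right)} = -1 + \frac{1}{2 \left(q + q\right)} = -1 + \frac{1}{2 \cdot 2 q} = -1 + \frac{\frac{1}{2} \frac{1}{q}}{2} = -1 + \frac{1}{4 q}$)
$t{\left(V,A \right)} = \frac{5}{4} - V$ ($t{\left(V,A \right)} = -2 + \left(V \frac{\frac{1}{4} - V}{V} + 3\right) = -2 + \left(\left(\frac{1}{4} - V\right) + 3\right) = -2 - \left(- \frac{13}{4} + V\right) = \frac{5}{4} - V$)
$b = - \frac{5233}{4}$ ($b = -1255 - \left(\frac{5}{4} - -52\right) = -1255 - \left(\frac{5}{4} + 52\right) = -1255 - \frac{213}{4} = - \frac{5233}{4} \approx -1308.3$)
$\frac{b + 34467}{23457 + 11 \left(-1376\right)} = \frac{- \frac{5233}{4} + 34467}{23457 + 11 \left(-1376\right)} = \frac{132635}{4 \left(23457 - 15136\right)} = \frac{132635}{4 \cdot 8321} = \frac{132635}{4} \cdot \frac{1}{8321} = \frac{132635}{33284}$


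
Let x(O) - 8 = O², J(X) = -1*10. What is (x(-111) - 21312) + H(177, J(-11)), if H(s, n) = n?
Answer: -8993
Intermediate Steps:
J(X) = -10
x(O) = 8 + O²
(x(-111) - 21312) + H(177, J(-11)) = ((8 + (-111)²) - 21312) - 10 = ((8 + 12321) - 21312) - 10 = (12329 - 21312) - 10 = -8983 - 10 = -8993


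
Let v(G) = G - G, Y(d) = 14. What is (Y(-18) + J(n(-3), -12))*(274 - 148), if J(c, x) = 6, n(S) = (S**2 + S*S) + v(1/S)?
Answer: 2520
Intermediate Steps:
v(G) = 0
n(S) = 2*S**2 (n(S) = (S**2 + S*S) + 0 = (S**2 + S**2) + 0 = 2*S**2 + 0 = 2*S**2)
(Y(-18) + J(n(-3), -12))*(274 - 148) = (14 + 6)*(274 - 148) = 20*126 = 2520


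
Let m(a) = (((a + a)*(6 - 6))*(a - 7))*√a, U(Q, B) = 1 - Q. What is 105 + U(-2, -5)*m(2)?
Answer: 105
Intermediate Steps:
m(a) = 0 (m(a) = (((2*a)*0)*(-7 + a))*√a = (0*(-7 + a))*√a = 0*√a = 0)
105 + U(-2, -5)*m(2) = 105 + (1 - 1*(-2))*0 = 105 + (1 + 2)*0 = 105 + 3*0 = 105 + 0 = 105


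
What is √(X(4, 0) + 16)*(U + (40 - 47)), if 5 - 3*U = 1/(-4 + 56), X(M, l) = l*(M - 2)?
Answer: -833/39 ≈ -21.359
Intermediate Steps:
X(M, l) = l*(-2 + M)
U = 259/156 (U = 5/3 - 1/(3*(-4 + 56)) = 5/3 - ⅓/52 = 5/3 - ⅓*1/52 = 5/3 - 1/156 = 259/156 ≈ 1.6603)
√(X(4, 0) + 16)*(U + (40 - 47)) = √(0*(-2 + 4) + 16)*(259/156 + (40 - 47)) = √(0*2 + 16)*(259/156 - 7) = √(0 + 16)*(-833/156) = √16*(-833/156) = 4*(-833/156) = -833/39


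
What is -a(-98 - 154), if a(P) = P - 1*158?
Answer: 410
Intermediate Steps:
a(P) = -158 + P (a(P) = P - 158 = -158 + P)
-a(-98 - 154) = -(-158 + (-98 - 154)) = -(-158 - 252) = -1*(-410) = 410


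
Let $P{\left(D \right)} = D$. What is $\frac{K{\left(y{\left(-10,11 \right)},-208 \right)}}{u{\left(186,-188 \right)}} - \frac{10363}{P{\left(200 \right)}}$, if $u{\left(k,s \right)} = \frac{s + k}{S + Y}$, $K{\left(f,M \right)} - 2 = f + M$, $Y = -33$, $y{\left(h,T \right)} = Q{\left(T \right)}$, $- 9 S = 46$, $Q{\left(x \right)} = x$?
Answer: $- \frac{2260589}{600} \approx -3767.6$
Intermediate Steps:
$S = - \frac{46}{9}$ ($S = \left(- \frac{1}{9}\right) 46 = - \frac{46}{9} \approx -5.1111$)
$y{\left(h,T \right)} = T$
$K{\left(f,M \right)} = 2 + M + f$ ($K{\left(f,M \right)} = 2 + \left(f + M\right) = 2 + \left(M + f\right) = 2 + M + f$)
$u{\left(k,s \right)} = - \frac{9 k}{343} - \frac{9 s}{343}$ ($u{\left(k,s \right)} = \frac{s + k}{- \frac{46}{9} - 33} = \frac{k + s}{- \frac{343}{9}} = \left(k + s\right) \left(- \frac{9}{343}\right) = - \frac{9 k}{343} - \frac{9 s}{343}$)
$\frac{K{\left(y{\left(-10,11 \right)},-208 \right)}}{u{\left(186,-188 \right)}} - \frac{10363}{P{\left(200 \right)}} = \frac{2 - 208 + 11}{\left(- \frac{9}{343}\right) 186 - - \frac{1692}{343}} - \frac{10363}{200} = - \frac{195}{- \frac{1674}{343} + \frac{1692}{343}} - \frac{10363}{200} = - \frac{195}{\frac{18}{343}} - \frac{10363}{200} = \left(-195\right) \frac{343}{18} - \frac{10363}{200} = - \frac{22295}{6} - \frac{10363}{200} = - \frac{2260589}{600}$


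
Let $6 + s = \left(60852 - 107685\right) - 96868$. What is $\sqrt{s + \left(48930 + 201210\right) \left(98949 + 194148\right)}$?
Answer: $\sqrt{73315139873} \approx 2.7077 \cdot 10^{5}$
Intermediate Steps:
$s = -143707$ ($s = -6 + \left(\left(60852 - 107685\right) - 96868\right) = -6 - 143701 = -143707$)
$\sqrt{s + \left(48930 + 201210\right) \left(98949 + 194148\right)} = \sqrt{-143707 + \left(48930 + 201210\right) \left(98949 + 194148\right)} = \sqrt{-143707 + 250140 \cdot 293097} = \sqrt{-143707 + 73315283580} = \sqrt{73315139873}$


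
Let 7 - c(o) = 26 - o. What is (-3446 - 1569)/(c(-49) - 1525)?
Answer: 85/27 ≈ 3.1481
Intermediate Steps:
c(o) = -19 + o (c(o) = 7 - (26 - o) = 7 + (-26 + o) = -19 + o)
(-3446 - 1569)/(c(-49) - 1525) = (-3446 - 1569)/((-19 - 49) - 1525) = -5015/(-68 - 1525) = -5015/(-1593) = -5015*(-1/1593) = 85/27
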